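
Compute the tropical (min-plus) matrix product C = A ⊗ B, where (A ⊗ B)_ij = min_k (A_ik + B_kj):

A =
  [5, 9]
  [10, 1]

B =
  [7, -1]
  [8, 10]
A ⊗ B =
  [12, 4]
  [9, 9]

Apply the min-plus product entry-by-entry:
  C[0][0] = min over k of (A[0][0] + B[0][0] = 5 + 7 = 12, A[0][1] + B[1][0] = 9 + 8 = 17) = 12 (attained at k = 0)
  C[0][1] = min over k of (A[0][0] + B[0][1] = 5 + -1 = 4, A[0][1] + B[1][1] = 9 + 10 = 19) = 4 (attained at k = 0)
  C[1][0] = min over k of (A[1][0] + B[0][0] = 10 + 7 = 17, A[1][1] + B[1][0] = 1 + 8 = 9) = 9 (attained at k = 1)
  C[1][1] = min over k of (A[1][0] + B[0][1] = 10 + -1 = 9, A[1][1] + B[1][1] = 1 + 10 = 11) = 9 (attained at k = 0)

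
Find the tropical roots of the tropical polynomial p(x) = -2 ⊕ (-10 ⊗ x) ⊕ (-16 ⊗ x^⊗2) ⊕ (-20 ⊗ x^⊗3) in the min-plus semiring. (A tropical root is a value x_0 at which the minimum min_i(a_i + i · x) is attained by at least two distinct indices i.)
Roots: {4, 6, 8}

Each tropical root is a break point of the lower envelope of the lines y = a_i + i · x (there are 4 lines, with slopes 0, 1, ..., 3). Only the lines that attain the minimum somewhere contribute to roots; other lines are dominated. Here the surviving (envelope) indices are i = 3, i = 2, i = 1, i = 0.
Intersections between consecutive envelope lines give the roots: for adjacent envelope indices i < j the intersection is x = (a_i − a_j) / (j − i). Reading off the sorted break points: {4, 6, 8}.
Verification: at each break x_0, at least two indices attain the minimum of min_i(a_i + i · x_0).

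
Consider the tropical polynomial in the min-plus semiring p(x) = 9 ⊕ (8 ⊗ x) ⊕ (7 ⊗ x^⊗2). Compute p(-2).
p(-2) = 3

A tropical monomial a ⊗ x^⊗i evaluates to a + i · x. Evaluating each term at x = -2:
  Term 0 contributes 9 + 0 · -2 = 9
  Term 1 contributes 8 + 1 · -2 = 6
  Term 2 contributes 7 + 2 · -2 = 3
p(-2) = ⊕ of these = min[9, 6, 3] = 3.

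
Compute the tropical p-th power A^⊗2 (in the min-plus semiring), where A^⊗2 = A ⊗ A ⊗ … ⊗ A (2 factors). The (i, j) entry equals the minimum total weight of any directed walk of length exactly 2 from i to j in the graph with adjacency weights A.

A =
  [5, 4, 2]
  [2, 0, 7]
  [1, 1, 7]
A^⊗2 =
  [3, 3, 7]
  [2, 0, 4]
  [3, 1, 3]

Each entry (A^⊗2)_ij equals the minimum over all length-2 walks i = v_0 → v_1 → … → v_2 = j of Σ_t A[v_t][v_{t+1}]. For example, for (i, j) = (0, 2) we minimise over 3 possible intermediate vertex sequences; the minimum is 7, attained along the walk 0 → 0 → 2.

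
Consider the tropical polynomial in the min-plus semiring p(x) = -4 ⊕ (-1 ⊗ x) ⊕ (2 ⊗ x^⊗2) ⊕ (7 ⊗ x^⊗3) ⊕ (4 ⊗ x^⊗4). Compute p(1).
p(1) = -4

A tropical monomial a ⊗ x^⊗i evaluates to a + i · x. Evaluating each term at x = 1:
  Term 0 contributes -4 + 0 · 1 = -4
  Term 1 contributes -1 + 1 · 1 = 0
  Term 2 contributes 2 + 2 · 1 = 4
  Term 3 contributes 7 + 3 · 1 = 10
  Term 4 contributes 4 + 4 · 1 = 8
p(1) = ⊕ of these = min[-4, 0, 4, 10, 8] = -4.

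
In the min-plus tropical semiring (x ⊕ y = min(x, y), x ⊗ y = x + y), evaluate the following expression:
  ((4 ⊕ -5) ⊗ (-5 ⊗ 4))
((4 ⊕ -5) ⊗ (-5 ⊗ 4)) = -6

Expand innermost to outermost. Recall ⊕ takes the minimum of its arguments and ⊗ takes their sum. Working out the expression ((4 ⊕ -5) ⊗ (-5 ⊗ 4)) gives -6.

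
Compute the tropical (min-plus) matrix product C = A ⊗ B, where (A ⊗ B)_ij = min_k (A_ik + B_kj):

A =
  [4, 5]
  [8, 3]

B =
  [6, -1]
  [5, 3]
A ⊗ B =
  [10, 3]
  [8, 6]

Apply the min-plus product entry-by-entry:
  C[0][0] = min over k of (A[0][0] + B[0][0] = 4 + 6 = 10, A[0][1] + B[1][0] = 5 + 5 = 10) = 10 (attained at k = 0)
  C[0][1] = min over k of (A[0][0] + B[0][1] = 4 + -1 = 3, A[0][1] + B[1][1] = 5 + 3 = 8) = 3 (attained at k = 0)
  C[1][0] = min over k of (A[1][0] + B[0][0] = 8 + 6 = 14, A[1][1] + B[1][0] = 3 + 5 = 8) = 8 (attained at k = 1)
  C[1][1] = min over k of (A[1][0] + B[0][1] = 8 + -1 = 7, A[1][1] + B[1][1] = 3 + 3 = 6) = 6 (attained at k = 1)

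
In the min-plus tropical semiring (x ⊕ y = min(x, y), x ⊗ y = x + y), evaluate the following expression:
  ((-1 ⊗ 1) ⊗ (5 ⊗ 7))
((-1 ⊗ 1) ⊗ (5 ⊗ 7)) = 12

Expand innermost to outermost. Recall ⊕ takes the minimum of its arguments and ⊗ takes their sum. Working out the expression ((-1 ⊗ 1) ⊗ (5 ⊗ 7)) gives 12.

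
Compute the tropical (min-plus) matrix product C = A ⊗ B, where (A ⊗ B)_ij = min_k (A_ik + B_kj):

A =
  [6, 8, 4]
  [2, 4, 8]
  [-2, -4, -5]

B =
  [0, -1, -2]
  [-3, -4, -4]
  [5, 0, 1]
A ⊗ B =
  [5, 4, 4]
  [1, 0, 0]
  [-7, -8, -8]

Apply the min-plus product entry-by-entry:
  C[0][0] = min over k of (A[0][0] + B[0][0] = 6 + 0 = 6, A[0][1] + B[1][0] = 8 + -3 = 5, A[0][2] + B[2][0] = 4 + 5 = 9) = 5 (attained at k = 1)
  C[0][1] = min over k of (A[0][0] + B[0][1] = 6 + -1 = 5, A[0][1] + B[1][1] = 8 + -4 = 4, A[0][2] + B[2][1] = 4 + 0 = 4) = 4 (attained at k = 1)
  C[0][2] = min over k of (A[0][0] + B[0][2] = 6 + -2 = 4, A[0][1] + B[1][2] = 8 + -4 = 4, A[0][2] + B[2][2] = 4 + 1 = 5) = 4 (attained at k = 0)
  C[1][0] = min over k of (A[1][0] + B[0][0] = 2 + 0 = 2, A[1][1] + B[1][0] = 4 + -3 = 1, A[1][2] + B[2][0] = 8 + 5 = 13) = 1 (attained at k = 1)
  C[1][1] = min over k of (A[1][0] + B[0][1] = 2 + -1 = 1, A[1][1] + B[1][1] = 4 + -4 = 0, A[1][2] + B[2][1] = 8 + 0 = 8) = 0 (attained at k = 1)
  C[1][2] = min over k of (A[1][0] + B[0][2] = 2 + -2 = 0, A[1][1] + B[1][2] = 4 + -4 = 0, A[1][2] + B[2][2] = 8 + 1 = 9) = 0 (attained at k = 0)
  C[2][0] = min over k of (A[2][0] + B[0][0] = -2 + 0 = -2, A[2][1] + B[1][0] = -4 + -3 = -7, A[2][2] + B[2][0] = -5 + 5 = 0) = -7 (attained at k = 1)
  C[2][1] = min over k of (A[2][0] + B[0][1] = -2 + -1 = -3, A[2][1] + B[1][1] = -4 + -4 = -8, A[2][2] + B[2][1] = -5 + 0 = -5) = -8 (attained at k = 1)
  C[2][2] = min over k of (A[2][0] + B[0][2] = -2 + -2 = -4, A[2][1] + B[1][2] = -4 + -4 = -8, A[2][2] + B[2][2] = -5 + 1 = -4) = -8 (attained at k = 1)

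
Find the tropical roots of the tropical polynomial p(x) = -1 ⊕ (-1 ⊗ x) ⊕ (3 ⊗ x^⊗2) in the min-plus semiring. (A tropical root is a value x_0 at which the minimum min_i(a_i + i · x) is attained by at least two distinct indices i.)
Roots: {-4, 0}

Each tropical root is a break point of the lower envelope of the lines y = a_i + i · x (there are 3 lines, with slopes 0, 1, ..., 2). Only the lines that attain the minimum somewhere contribute to roots; other lines are dominated. Here the surviving (envelope) indices are i = 2, i = 1, i = 0.
Intersections between consecutive envelope lines give the roots: for adjacent envelope indices i < j the intersection is x = (a_i − a_j) / (j − i). Reading off the sorted break points: {-4, 0}.
Verification: at each break x_0, at least two indices attain the minimum of min_i(a_i + i · x_0).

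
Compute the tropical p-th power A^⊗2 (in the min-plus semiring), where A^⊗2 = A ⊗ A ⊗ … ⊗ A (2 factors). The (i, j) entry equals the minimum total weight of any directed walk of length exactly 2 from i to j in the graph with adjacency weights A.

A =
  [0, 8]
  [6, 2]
A^⊗2 =
  [0, 8]
  [6, 4]

Each entry (A^⊗2)_ij equals the minimum over all length-2 walks i = v_0 → v_1 → … → v_2 = j of Σ_t A[v_t][v_{t+1}]. For example, for (i, j) = (0, 1) we minimise over 2 possible intermediate vertex sequences; the minimum is 8, attained along the walk 0 → 0 → 1.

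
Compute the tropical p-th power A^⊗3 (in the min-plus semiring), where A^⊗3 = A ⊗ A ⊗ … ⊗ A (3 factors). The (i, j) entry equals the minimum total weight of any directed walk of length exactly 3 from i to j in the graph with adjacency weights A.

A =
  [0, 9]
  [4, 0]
A^⊗3 =
  [0, 9]
  [4, 0]

Each entry (A^⊗3)_ij equals the minimum over all length-3 walks i = v_0 → v_1 → … → v_3 = j of Σ_t A[v_t][v_{t+1}]. For example, for (i, j) = (0, 1) we minimise over 4 possible intermediate vertex sequences; the minimum is 9, attained along the walk 0 → 0 → 0 → 1.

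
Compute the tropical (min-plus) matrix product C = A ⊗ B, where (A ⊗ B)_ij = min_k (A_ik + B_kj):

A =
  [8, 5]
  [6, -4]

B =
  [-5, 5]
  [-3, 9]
A ⊗ B =
  [2, 13]
  [-7, 5]

Apply the min-plus product entry-by-entry:
  C[0][0] = min over k of (A[0][0] + B[0][0] = 8 + -5 = 3, A[0][1] + B[1][0] = 5 + -3 = 2) = 2 (attained at k = 1)
  C[0][1] = min over k of (A[0][0] + B[0][1] = 8 + 5 = 13, A[0][1] + B[1][1] = 5 + 9 = 14) = 13 (attained at k = 0)
  C[1][0] = min over k of (A[1][0] + B[0][0] = 6 + -5 = 1, A[1][1] + B[1][0] = -4 + -3 = -7) = -7 (attained at k = 1)
  C[1][1] = min over k of (A[1][0] + B[0][1] = 6 + 5 = 11, A[1][1] + B[1][1] = -4 + 9 = 5) = 5 (attained at k = 1)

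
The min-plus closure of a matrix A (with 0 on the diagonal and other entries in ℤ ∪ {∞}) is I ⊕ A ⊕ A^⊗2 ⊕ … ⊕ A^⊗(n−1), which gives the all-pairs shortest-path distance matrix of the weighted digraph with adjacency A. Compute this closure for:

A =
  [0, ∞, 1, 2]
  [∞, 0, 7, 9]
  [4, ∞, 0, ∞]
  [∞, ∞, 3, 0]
Closure =
  [0, ∞, 1, 2]
  [11, 0, 7, 9]
  [4, ∞, 0, 6]
  [7, ∞, 3, 0]

This is the Floyd-Warshall all-pairs shortest-path computation. For each intermediate vertex k = 0, 1, …, 3, update dist[i][j] ← min(dist[i][j], dist[i][k] + dist[k][j]). The final matrix gives, for each (i, j), the minimum total weight of any directed path from i to j (possibly empty when i = j).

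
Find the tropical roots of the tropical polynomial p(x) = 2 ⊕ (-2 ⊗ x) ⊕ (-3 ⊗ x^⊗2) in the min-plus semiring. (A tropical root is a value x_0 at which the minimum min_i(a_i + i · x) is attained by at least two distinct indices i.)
Roots: {1, 4}

Each tropical root is a break point of the lower envelope of the lines y = a_i + i · x (there are 3 lines, with slopes 0, 1, ..., 2). Only the lines that attain the minimum somewhere contribute to roots; other lines are dominated. Here the surviving (envelope) indices are i = 2, i = 1, i = 0.
Intersections between consecutive envelope lines give the roots: for adjacent envelope indices i < j the intersection is x = (a_i − a_j) / (j − i). Reading off the sorted break points: {1, 4}.
Verification: at each break x_0, at least two indices attain the minimum of min_i(a_i + i · x_0).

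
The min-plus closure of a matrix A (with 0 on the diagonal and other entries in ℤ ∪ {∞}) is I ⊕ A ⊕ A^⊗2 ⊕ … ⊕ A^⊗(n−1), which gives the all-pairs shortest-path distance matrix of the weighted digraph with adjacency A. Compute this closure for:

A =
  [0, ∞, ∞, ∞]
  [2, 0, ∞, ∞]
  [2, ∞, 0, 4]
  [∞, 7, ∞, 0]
Closure =
  [0, ∞, ∞, ∞]
  [2, 0, ∞, ∞]
  [2, 11, 0, 4]
  [9, 7, ∞, 0]

This is the Floyd-Warshall all-pairs shortest-path computation. For each intermediate vertex k = 0, 1, …, 3, update dist[i][j] ← min(dist[i][j], dist[i][k] + dist[k][j]). The final matrix gives, for each (i, j), the minimum total weight of any directed path from i to j (possibly empty when i = j).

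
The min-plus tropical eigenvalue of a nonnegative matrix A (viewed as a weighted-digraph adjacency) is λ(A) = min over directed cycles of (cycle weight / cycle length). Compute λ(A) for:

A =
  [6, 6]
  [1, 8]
λ(A) = 7/2

Enumerate directed cycles and compute their means (weight / length). Sample:
  cycle 0 → 0: weight = 6, length = 1, mean = 6/1 ≈ 6.000
  cycle 1 → 1: weight = 8, length = 1, mean = 8/1 ≈ 8.000
  cycle 0 → 1 → 0: weight = 7, length = 2, mean = 7/2 ≈ 3.500
  cycle 1 → 0 → 1: weight = 7, length = 2, mean = 7/2 ≈ 3.500
Minimum mean = 3.500, attained e.g. along the cycle 0 → 1 → 0 with weight 7 and length 2. So λ(A) = 7/2 = 7/2.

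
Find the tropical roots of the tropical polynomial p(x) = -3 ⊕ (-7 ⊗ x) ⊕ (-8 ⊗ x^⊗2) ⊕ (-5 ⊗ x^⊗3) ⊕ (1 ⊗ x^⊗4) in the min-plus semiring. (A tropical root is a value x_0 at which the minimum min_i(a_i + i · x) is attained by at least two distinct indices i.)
Roots: {-6, -3, 1, 4}

Each tropical root is a break point of the lower envelope of the lines y = a_i + i · x (there are 5 lines, with slopes 0, 1, ..., 4). Only the lines that attain the minimum somewhere contribute to roots; other lines are dominated. Here the surviving (envelope) indices are i = 4, i = 3, i = 2, i = 1, i = 0.
Intersections between consecutive envelope lines give the roots: for adjacent envelope indices i < j the intersection is x = (a_i − a_j) / (j − i). Reading off the sorted break points: {-6, -3, 1, 4}.
Verification: at each break x_0, at least two indices attain the minimum of min_i(a_i + i · x_0).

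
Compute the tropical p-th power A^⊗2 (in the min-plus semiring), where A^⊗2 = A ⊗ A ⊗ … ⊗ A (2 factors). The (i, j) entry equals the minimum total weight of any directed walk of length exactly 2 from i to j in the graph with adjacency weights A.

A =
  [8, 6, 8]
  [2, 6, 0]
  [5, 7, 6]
A^⊗2 =
  [8, 12, 6]
  [5, 7, 6]
  [9, 11, 7]

Each entry (A^⊗2)_ij equals the minimum over all length-2 walks i = v_0 → v_1 → … → v_2 = j of Σ_t A[v_t][v_{t+1}]. For example, for (i, j) = (0, 2) we minimise over 3 possible intermediate vertex sequences; the minimum is 6, attained along the walk 0 → 1 → 2.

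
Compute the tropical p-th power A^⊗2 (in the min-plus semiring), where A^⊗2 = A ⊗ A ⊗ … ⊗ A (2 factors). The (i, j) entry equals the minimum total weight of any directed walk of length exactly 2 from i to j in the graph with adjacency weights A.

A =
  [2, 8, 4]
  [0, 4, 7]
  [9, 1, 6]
A^⊗2 =
  [4, 5, 6]
  [2, 8, 4]
  [1, 5, 8]

Each entry (A^⊗2)_ij equals the minimum over all length-2 walks i = v_0 → v_1 → … → v_2 = j of Σ_t A[v_t][v_{t+1}]. For example, for (i, j) = (0, 2) we minimise over 3 possible intermediate vertex sequences; the minimum is 6, attained along the walk 0 → 0 → 2.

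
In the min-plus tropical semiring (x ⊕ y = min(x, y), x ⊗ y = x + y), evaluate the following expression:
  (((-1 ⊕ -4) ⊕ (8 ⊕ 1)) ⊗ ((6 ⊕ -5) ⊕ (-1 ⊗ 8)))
(((-1 ⊕ -4) ⊕ (8 ⊕ 1)) ⊗ ((6 ⊕ -5) ⊕ (-1 ⊗ 8))) = -9

Expand innermost to outermost. Recall ⊕ takes the minimum of its arguments and ⊗ takes their sum. Working out the expression (((-1 ⊕ -4) ⊕ (8 ⊕ 1)) ⊗ ((6 ⊕ -5) ⊕ (-1 ⊗ 8))) gives -9.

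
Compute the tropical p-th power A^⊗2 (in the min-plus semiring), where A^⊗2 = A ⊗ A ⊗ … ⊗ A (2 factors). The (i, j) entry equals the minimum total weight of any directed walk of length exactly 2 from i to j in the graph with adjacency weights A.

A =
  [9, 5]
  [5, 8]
A^⊗2 =
  [10, 13]
  [13, 10]

Each entry (A^⊗2)_ij equals the minimum over all length-2 walks i = v_0 → v_1 → … → v_2 = j of Σ_t A[v_t][v_{t+1}]. For example, for (i, j) = (0, 1) we minimise over 2 possible intermediate vertex sequences; the minimum is 13, attained along the walk 0 → 1 → 1.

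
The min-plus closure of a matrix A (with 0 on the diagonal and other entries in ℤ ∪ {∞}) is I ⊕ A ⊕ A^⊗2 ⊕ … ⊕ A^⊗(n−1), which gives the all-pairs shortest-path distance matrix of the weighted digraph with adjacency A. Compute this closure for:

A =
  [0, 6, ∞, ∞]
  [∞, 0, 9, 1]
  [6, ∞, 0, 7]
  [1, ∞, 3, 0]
Closure =
  [0, 6, 10, 7]
  [2, 0, 4, 1]
  [6, 12, 0, 7]
  [1, 7, 3, 0]

This is the Floyd-Warshall all-pairs shortest-path computation. For each intermediate vertex k = 0, 1, …, 3, update dist[i][j] ← min(dist[i][j], dist[i][k] + dist[k][j]). The final matrix gives, for each (i, j), the minimum total weight of any directed path from i to j (possibly empty when i = j).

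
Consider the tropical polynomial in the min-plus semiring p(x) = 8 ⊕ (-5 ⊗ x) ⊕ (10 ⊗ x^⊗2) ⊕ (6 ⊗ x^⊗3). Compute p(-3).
p(-3) = -8

A tropical monomial a ⊗ x^⊗i evaluates to a + i · x. Evaluating each term at x = -3:
  Term 0 contributes 8 + 0 · -3 = 8
  Term 1 contributes -5 + 1 · -3 = -8
  Term 2 contributes 10 + 2 · -3 = 4
  Term 3 contributes 6 + 3 · -3 = -3
p(-3) = ⊕ of these = min[8, -8, 4, -3] = -8.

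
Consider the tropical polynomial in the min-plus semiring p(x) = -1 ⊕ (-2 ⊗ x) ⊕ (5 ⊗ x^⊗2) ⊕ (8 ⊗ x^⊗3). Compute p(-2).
p(-2) = -4

A tropical monomial a ⊗ x^⊗i evaluates to a + i · x. Evaluating each term at x = -2:
  Term 0 contributes -1 + 0 · -2 = -1
  Term 1 contributes -2 + 1 · -2 = -4
  Term 2 contributes 5 + 2 · -2 = 1
  Term 3 contributes 8 + 3 · -2 = 2
p(-2) = ⊕ of these = min[-1, -4, 1, 2] = -4.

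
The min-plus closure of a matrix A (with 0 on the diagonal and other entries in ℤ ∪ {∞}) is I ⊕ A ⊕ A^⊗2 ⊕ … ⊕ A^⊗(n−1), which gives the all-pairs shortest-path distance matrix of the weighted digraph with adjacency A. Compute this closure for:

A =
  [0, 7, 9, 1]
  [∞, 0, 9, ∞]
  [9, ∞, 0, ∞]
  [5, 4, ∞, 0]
Closure =
  [0, 5, 9, 1]
  [18, 0, 9, 19]
  [9, 14, 0, 10]
  [5, 4, 13, 0]

This is the Floyd-Warshall all-pairs shortest-path computation. For each intermediate vertex k = 0, 1, …, 3, update dist[i][j] ← min(dist[i][j], dist[i][k] + dist[k][j]). The final matrix gives, for each (i, j), the minimum total weight of any directed path from i to j (possibly empty when i = j).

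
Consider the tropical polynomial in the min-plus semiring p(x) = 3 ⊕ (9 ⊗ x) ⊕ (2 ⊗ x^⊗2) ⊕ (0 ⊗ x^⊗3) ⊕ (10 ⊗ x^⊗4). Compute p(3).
p(3) = 3

A tropical monomial a ⊗ x^⊗i evaluates to a + i · x. Evaluating each term at x = 3:
  Term 0 contributes 3 + 0 · 3 = 3
  Term 1 contributes 9 + 1 · 3 = 12
  Term 2 contributes 2 + 2 · 3 = 8
  Term 3 contributes 0 + 3 · 3 = 9
  Term 4 contributes 10 + 4 · 3 = 22
p(3) = ⊕ of these = min[3, 12, 8, 9, 22] = 3.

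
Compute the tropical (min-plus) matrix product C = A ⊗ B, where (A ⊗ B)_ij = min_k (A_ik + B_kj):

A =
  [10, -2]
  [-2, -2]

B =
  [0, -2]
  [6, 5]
A ⊗ B =
  [4, 3]
  [-2, -4]

Apply the min-plus product entry-by-entry:
  C[0][0] = min over k of (A[0][0] + B[0][0] = 10 + 0 = 10, A[0][1] + B[1][0] = -2 + 6 = 4) = 4 (attained at k = 1)
  C[0][1] = min over k of (A[0][0] + B[0][1] = 10 + -2 = 8, A[0][1] + B[1][1] = -2 + 5 = 3) = 3 (attained at k = 1)
  C[1][0] = min over k of (A[1][0] + B[0][0] = -2 + 0 = -2, A[1][1] + B[1][0] = -2 + 6 = 4) = -2 (attained at k = 0)
  C[1][1] = min over k of (A[1][0] + B[0][1] = -2 + -2 = -4, A[1][1] + B[1][1] = -2 + 5 = 3) = -4 (attained at k = 0)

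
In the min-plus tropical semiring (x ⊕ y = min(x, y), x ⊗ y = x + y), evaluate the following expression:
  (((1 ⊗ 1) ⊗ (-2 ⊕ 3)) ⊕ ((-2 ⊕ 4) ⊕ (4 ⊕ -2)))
(((1 ⊗ 1) ⊗ (-2 ⊕ 3)) ⊕ ((-2 ⊕ 4) ⊕ (4 ⊕ -2))) = -2

Expand innermost to outermost. Recall ⊕ takes the minimum of its arguments and ⊗ takes their sum. Working out the expression (((1 ⊗ 1) ⊗ (-2 ⊕ 3)) ⊕ ((-2 ⊕ 4) ⊕ (4 ⊕ -2))) gives -2.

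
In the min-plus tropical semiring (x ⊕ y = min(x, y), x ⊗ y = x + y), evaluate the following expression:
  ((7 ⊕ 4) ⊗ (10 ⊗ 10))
((7 ⊕ 4) ⊗ (10 ⊗ 10)) = 24

Expand innermost to outermost. Recall ⊕ takes the minimum of its arguments and ⊗ takes their sum. Working out the expression ((7 ⊕ 4) ⊗ (10 ⊗ 10)) gives 24.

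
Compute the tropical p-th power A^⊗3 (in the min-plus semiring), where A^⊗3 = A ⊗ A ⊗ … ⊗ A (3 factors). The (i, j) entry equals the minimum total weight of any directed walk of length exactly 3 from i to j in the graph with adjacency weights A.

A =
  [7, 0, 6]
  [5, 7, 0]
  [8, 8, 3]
A^⊗3 =
  [8, 5, 3]
  [10, 8, 5]
  [13, 11, 8]

Each entry (A^⊗3)_ij equals the minimum over all length-3 walks i = v_0 → v_1 → … → v_3 = j of Σ_t A[v_t][v_{t+1}]. For example, for (i, j) = (0, 2) we minimise over 9 possible intermediate vertex sequences; the minimum is 3, attained along the walk 0 → 1 → 2 → 2.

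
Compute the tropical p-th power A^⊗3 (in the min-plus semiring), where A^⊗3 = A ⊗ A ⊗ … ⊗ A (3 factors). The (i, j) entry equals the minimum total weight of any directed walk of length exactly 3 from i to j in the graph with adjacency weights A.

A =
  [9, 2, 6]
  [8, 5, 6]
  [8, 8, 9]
A^⊗3 =
  [15, 12, 13]
  [18, 15, 16]
  [18, 15, 16]

Each entry (A^⊗3)_ij equals the minimum over all length-3 walks i = v_0 → v_1 → … → v_3 = j of Σ_t A[v_t][v_{t+1}]. For example, for (i, j) = (0, 2) we minimise over 9 possible intermediate vertex sequences; the minimum is 13, attained along the walk 0 → 1 → 1 → 2.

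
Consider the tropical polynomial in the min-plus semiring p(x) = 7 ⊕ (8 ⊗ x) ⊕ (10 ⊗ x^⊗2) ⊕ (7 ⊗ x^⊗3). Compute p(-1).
p(-1) = 4

A tropical monomial a ⊗ x^⊗i evaluates to a + i · x. Evaluating each term at x = -1:
  Term 0 contributes 7 + 0 · -1 = 7
  Term 1 contributes 8 + 1 · -1 = 7
  Term 2 contributes 10 + 2 · -1 = 8
  Term 3 contributes 7 + 3 · -1 = 4
p(-1) = ⊕ of these = min[7, 7, 8, 4] = 4.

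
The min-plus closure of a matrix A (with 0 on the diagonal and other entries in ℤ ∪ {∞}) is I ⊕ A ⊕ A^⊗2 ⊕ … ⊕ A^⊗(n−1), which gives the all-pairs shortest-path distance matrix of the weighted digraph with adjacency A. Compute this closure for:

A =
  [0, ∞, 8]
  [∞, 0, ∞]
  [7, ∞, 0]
Closure =
  [0, ∞, 8]
  [∞, 0, ∞]
  [7, ∞, 0]

This is the Floyd-Warshall all-pairs shortest-path computation. For each intermediate vertex k = 0, 1, …, 2, update dist[i][j] ← min(dist[i][j], dist[i][k] + dist[k][j]). The final matrix gives, for each (i, j), the minimum total weight of any directed path from i to j (possibly empty when i = j).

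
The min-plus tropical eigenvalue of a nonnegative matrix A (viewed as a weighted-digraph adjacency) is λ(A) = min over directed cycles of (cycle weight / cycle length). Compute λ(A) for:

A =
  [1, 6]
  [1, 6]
λ(A) = 1

Enumerate directed cycles and compute their means (weight / length). Sample:
  cycle 0 → 0: weight = 1, length = 1, mean = 1/1 ≈ 1.000
  cycle 1 → 1: weight = 6, length = 1, mean = 6/1 ≈ 6.000
  cycle 0 → 1 → 0: weight = 7, length = 2, mean = 7/2 ≈ 3.500
  cycle 1 → 0 → 1: weight = 7, length = 2, mean = 7/2 ≈ 3.500
Minimum mean = 1.000, attained e.g. along the cycle 0 → 0 with weight 1 and length 1. So λ(A) = 1/1 = 1.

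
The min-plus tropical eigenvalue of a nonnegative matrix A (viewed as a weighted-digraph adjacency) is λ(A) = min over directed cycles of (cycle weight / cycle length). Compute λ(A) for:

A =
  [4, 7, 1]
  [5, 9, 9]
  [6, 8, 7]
λ(A) = 7/2

Enumerate directed cycles and compute their means (weight / length). Sample:
  cycle 0 → 0: weight = 4, length = 1, mean = 4/1 ≈ 4.000
  cycle 1 → 1: weight = 9, length = 1, mean = 9/1 ≈ 9.000
  cycle 2 → 2: weight = 7, length = 1, mean = 7/1 ≈ 7.000
  cycle 0 → 1 → 0: weight = 12, length = 2, mean = 12/2 ≈ 6.000
  cycle 0 → 2 → 0: weight = 7, length = 2, mean = 7/2 ≈ 3.500
  cycle 1 → 0 → 1: weight = 12, length = 2, mean = 12/2 ≈ 6.000
Minimum mean = 3.500, attained e.g. along the cycle 0 → 2 → 0 with weight 7 and length 2. So λ(A) = 7/2 = 7/2.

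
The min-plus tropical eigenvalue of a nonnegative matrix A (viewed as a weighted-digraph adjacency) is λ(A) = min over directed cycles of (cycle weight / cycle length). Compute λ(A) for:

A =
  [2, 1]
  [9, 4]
λ(A) = 2

Enumerate directed cycles and compute their means (weight / length). Sample:
  cycle 0 → 0: weight = 2, length = 1, mean = 2/1 ≈ 2.000
  cycle 1 → 1: weight = 4, length = 1, mean = 4/1 ≈ 4.000
  cycle 0 → 1 → 0: weight = 10, length = 2, mean = 10/2 ≈ 5.000
  cycle 1 → 0 → 1: weight = 10, length = 2, mean = 10/2 ≈ 5.000
Minimum mean = 2.000, attained e.g. along the cycle 0 → 0 with weight 2 and length 1. So λ(A) = 2/1 = 2.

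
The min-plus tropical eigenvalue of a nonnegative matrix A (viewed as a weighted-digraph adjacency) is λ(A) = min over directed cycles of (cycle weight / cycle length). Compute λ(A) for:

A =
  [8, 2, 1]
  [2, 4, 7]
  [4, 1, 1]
λ(A) = 1

Enumerate directed cycles and compute their means (weight / length). Sample:
  cycle 0 → 0: weight = 8, length = 1, mean = 8/1 ≈ 8.000
  cycle 1 → 1: weight = 4, length = 1, mean = 4/1 ≈ 4.000
  cycle 2 → 2: weight = 1, length = 1, mean = 1/1 ≈ 1.000
  cycle 0 → 1 → 0: weight = 4, length = 2, mean = 4/2 ≈ 2.000
  cycle 0 → 2 → 0: weight = 5, length = 2, mean = 5/2 ≈ 2.500
  cycle 1 → 0 → 1: weight = 4, length = 2, mean = 4/2 ≈ 2.000
Minimum mean = 1.000, attained e.g. along the cycle 2 → 2 with weight 1 and length 1. So λ(A) = 1/1 = 1.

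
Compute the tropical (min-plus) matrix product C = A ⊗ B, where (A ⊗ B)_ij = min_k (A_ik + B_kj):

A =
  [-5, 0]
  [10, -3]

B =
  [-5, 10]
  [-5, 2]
A ⊗ B =
  [-10, 2]
  [-8, -1]

Apply the min-plus product entry-by-entry:
  C[0][0] = min over k of (A[0][0] + B[0][0] = -5 + -5 = -10, A[0][1] + B[1][0] = 0 + -5 = -5) = -10 (attained at k = 0)
  C[0][1] = min over k of (A[0][0] + B[0][1] = -5 + 10 = 5, A[0][1] + B[1][1] = 0 + 2 = 2) = 2 (attained at k = 1)
  C[1][0] = min over k of (A[1][0] + B[0][0] = 10 + -5 = 5, A[1][1] + B[1][0] = -3 + -5 = -8) = -8 (attained at k = 1)
  C[1][1] = min over k of (A[1][0] + B[0][1] = 10 + 10 = 20, A[1][1] + B[1][1] = -3 + 2 = -1) = -1 (attained at k = 1)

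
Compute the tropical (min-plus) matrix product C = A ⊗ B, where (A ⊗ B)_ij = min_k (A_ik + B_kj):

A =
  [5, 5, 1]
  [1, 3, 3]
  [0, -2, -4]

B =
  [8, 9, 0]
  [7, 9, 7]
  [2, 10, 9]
A ⊗ B =
  [3, 11, 5]
  [5, 10, 1]
  [-2, 6, 0]

Apply the min-plus product entry-by-entry:
  C[0][0] = min over k of (A[0][0] + B[0][0] = 5 + 8 = 13, A[0][1] + B[1][0] = 5 + 7 = 12, A[0][2] + B[2][0] = 1 + 2 = 3) = 3 (attained at k = 2)
  C[0][1] = min over k of (A[0][0] + B[0][1] = 5 + 9 = 14, A[0][1] + B[1][1] = 5 + 9 = 14, A[0][2] + B[2][1] = 1 + 10 = 11) = 11 (attained at k = 2)
  C[0][2] = min over k of (A[0][0] + B[0][2] = 5 + 0 = 5, A[0][1] + B[1][2] = 5 + 7 = 12, A[0][2] + B[2][2] = 1 + 9 = 10) = 5 (attained at k = 0)
  C[1][0] = min over k of (A[1][0] + B[0][0] = 1 + 8 = 9, A[1][1] + B[1][0] = 3 + 7 = 10, A[1][2] + B[2][0] = 3 + 2 = 5) = 5 (attained at k = 2)
  C[1][1] = min over k of (A[1][0] + B[0][1] = 1 + 9 = 10, A[1][1] + B[1][1] = 3 + 9 = 12, A[1][2] + B[2][1] = 3 + 10 = 13) = 10 (attained at k = 0)
  C[1][2] = min over k of (A[1][0] + B[0][2] = 1 + 0 = 1, A[1][1] + B[1][2] = 3 + 7 = 10, A[1][2] + B[2][2] = 3 + 9 = 12) = 1 (attained at k = 0)
  C[2][0] = min over k of (A[2][0] + B[0][0] = 0 + 8 = 8, A[2][1] + B[1][0] = -2 + 7 = 5, A[2][2] + B[2][0] = -4 + 2 = -2) = -2 (attained at k = 2)
  C[2][1] = min over k of (A[2][0] + B[0][1] = 0 + 9 = 9, A[2][1] + B[1][1] = -2 + 9 = 7, A[2][2] + B[2][1] = -4 + 10 = 6) = 6 (attained at k = 2)
  C[2][2] = min over k of (A[2][0] + B[0][2] = 0 + 0 = 0, A[2][1] + B[1][2] = -2 + 7 = 5, A[2][2] + B[2][2] = -4 + 9 = 5) = 0 (attained at k = 0)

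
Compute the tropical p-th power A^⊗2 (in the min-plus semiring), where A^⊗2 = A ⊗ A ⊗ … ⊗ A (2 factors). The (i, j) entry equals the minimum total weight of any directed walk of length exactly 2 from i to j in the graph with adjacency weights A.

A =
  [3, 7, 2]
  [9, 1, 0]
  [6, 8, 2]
A^⊗2 =
  [6, 8, 4]
  [6, 2, 1]
  [8, 9, 4]

Each entry (A^⊗2)_ij equals the minimum over all length-2 walks i = v_0 → v_1 → … → v_2 = j of Σ_t A[v_t][v_{t+1}]. For example, for (i, j) = (0, 2) we minimise over 3 possible intermediate vertex sequences; the minimum is 4, attained along the walk 0 → 2 → 2.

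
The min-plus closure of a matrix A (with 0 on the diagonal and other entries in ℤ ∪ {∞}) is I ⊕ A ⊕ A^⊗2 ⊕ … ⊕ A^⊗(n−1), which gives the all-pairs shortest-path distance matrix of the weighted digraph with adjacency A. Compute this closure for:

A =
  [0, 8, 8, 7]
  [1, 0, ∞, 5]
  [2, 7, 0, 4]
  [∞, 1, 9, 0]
Closure =
  [0, 8, 8, 7]
  [1, 0, 9, 5]
  [2, 5, 0, 4]
  [2, 1, 9, 0]

This is the Floyd-Warshall all-pairs shortest-path computation. For each intermediate vertex k = 0, 1, …, 3, update dist[i][j] ← min(dist[i][j], dist[i][k] + dist[k][j]). The final matrix gives, for each (i, j), the minimum total weight of any directed path from i to j (possibly empty when i = j).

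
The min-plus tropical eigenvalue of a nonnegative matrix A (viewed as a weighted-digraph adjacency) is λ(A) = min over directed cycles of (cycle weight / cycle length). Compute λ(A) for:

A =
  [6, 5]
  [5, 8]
λ(A) = 5

Enumerate directed cycles and compute their means (weight / length). Sample:
  cycle 0 → 0: weight = 6, length = 1, mean = 6/1 ≈ 6.000
  cycle 1 → 1: weight = 8, length = 1, mean = 8/1 ≈ 8.000
  cycle 0 → 1 → 0: weight = 10, length = 2, mean = 10/2 ≈ 5.000
  cycle 1 → 0 → 1: weight = 10, length = 2, mean = 10/2 ≈ 5.000
Minimum mean = 5.000, attained e.g. along the cycle 0 → 1 → 0 with weight 10 and length 2. So λ(A) = 10/2 = 5.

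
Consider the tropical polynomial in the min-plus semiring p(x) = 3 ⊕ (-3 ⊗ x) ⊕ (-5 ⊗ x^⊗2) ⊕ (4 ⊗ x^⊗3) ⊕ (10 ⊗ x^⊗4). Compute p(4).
p(4) = 1

A tropical monomial a ⊗ x^⊗i evaluates to a + i · x. Evaluating each term at x = 4:
  Term 0 contributes 3 + 0 · 4 = 3
  Term 1 contributes -3 + 1 · 4 = 1
  Term 2 contributes -5 + 2 · 4 = 3
  Term 3 contributes 4 + 3 · 4 = 16
  Term 4 contributes 10 + 4 · 4 = 26
p(4) = ⊕ of these = min[3, 1, 3, 16, 26] = 1.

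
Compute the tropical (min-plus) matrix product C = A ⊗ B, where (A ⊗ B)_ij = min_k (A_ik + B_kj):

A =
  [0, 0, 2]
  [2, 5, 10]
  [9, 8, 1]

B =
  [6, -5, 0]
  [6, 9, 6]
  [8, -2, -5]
A ⊗ B =
  [6, -5, -3]
  [8, -3, 2]
  [9, -1, -4]

Apply the min-plus product entry-by-entry:
  C[0][0] = min over k of (A[0][0] + B[0][0] = 0 + 6 = 6, A[0][1] + B[1][0] = 0 + 6 = 6, A[0][2] + B[2][0] = 2 + 8 = 10) = 6 (attained at k = 0)
  C[0][1] = min over k of (A[0][0] + B[0][1] = 0 + -5 = -5, A[0][1] + B[1][1] = 0 + 9 = 9, A[0][2] + B[2][1] = 2 + -2 = 0) = -5 (attained at k = 0)
  C[0][2] = min over k of (A[0][0] + B[0][2] = 0 + 0 = 0, A[0][1] + B[1][2] = 0 + 6 = 6, A[0][2] + B[2][2] = 2 + -5 = -3) = -3 (attained at k = 2)
  C[1][0] = min over k of (A[1][0] + B[0][0] = 2 + 6 = 8, A[1][1] + B[1][0] = 5 + 6 = 11, A[1][2] + B[2][0] = 10 + 8 = 18) = 8 (attained at k = 0)
  C[1][1] = min over k of (A[1][0] + B[0][1] = 2 + -5 = -3, A[1][1] + B[1][1] = 5 + 9 = 14, A[1][2] + B[2][1] = 10 + -2 = 8) = -3 (attained at k = 0)
  C[1][2] = min over k of (A[1][0] + B[0][2] = 2 + 0 = 2, A[1][1] + B[1][2] = 5 + 6 = 11, A[1][2] + B[2][2] = 10 + -5 = 5) = 2 (attained at k = 0)
  C[2][0] = min over k of (A[2][0] + B[0][0] = 9 + 6 = 15, A[2][1] + B[1][0] = 8 + 6 = 14, A[2][2] + B[2][0] = 1 + 8 = 9) = 9 (attained at k = 2)
  C[2][1] = min over k of (A[2][0] + B[0][1] = 9 + -5 = 4, A[2][1] + B[1][1] = 8 + 9 = 17, A[2][2] + B[2][1] = 1 + -2 = -1) = -1 (attained at k = 2)
  C[2][2] = min over k of (A[2][0] + B[0][2] = 9 + 0 = 9, A[2][1] + B[1][2] = 8 + 6 = 14, A[2][2] + B[2][2] = 1 + -5 = -4) = -4 (attained at k = 2)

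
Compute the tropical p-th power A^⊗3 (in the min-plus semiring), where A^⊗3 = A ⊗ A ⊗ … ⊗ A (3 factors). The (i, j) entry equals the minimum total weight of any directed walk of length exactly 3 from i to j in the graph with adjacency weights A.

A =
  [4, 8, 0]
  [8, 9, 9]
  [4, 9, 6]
A^⊗3 =
  [8, 12, 4]
  [12, 17, 12]
  [8, 13, 8]

Each entry (A^⊗3)_ij equals the minimum over all length-3 walks i = v_0 → v_1 → … → v_3 = j of Σ_t A[v_t][v_{t+1}]. For example, for (i, j) = (0, 2) we minimise over 9 possible intermediate vertex sequences; the minimum is 4, attained along the walk 0 → 2 → 0 → 2.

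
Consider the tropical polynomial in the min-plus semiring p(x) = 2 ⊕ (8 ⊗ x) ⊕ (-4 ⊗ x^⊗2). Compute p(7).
p(7) = 2

A tropical monomial a ⊗ x^⊗i evaluates to a + i · x. Evaluating each term at x = 7:
  Term 0 contributes 2 + 0 · 7 = 2
  Term 1 contributes 8 + 1 · 7 = 15
  Term 2 contributes -4 + 2 · 7 = 10
p(7) = ⊕ of these = min[2, 15, 10] = 2.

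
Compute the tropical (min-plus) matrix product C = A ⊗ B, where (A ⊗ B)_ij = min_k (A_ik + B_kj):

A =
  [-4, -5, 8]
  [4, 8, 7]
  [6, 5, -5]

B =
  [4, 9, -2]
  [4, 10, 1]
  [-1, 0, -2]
A ⊗ B =
  [-1, 5, -6]
  [6, 7, 2]
  [-6, -5, -7]

Apply the min-plus product entry-by-entry:
  C[0][0] = min over k of (A[0][0] + B[0][0] = -4 + 4 = 0, A[0][1] + B[1][0] = -5 + 4 = -1, A[0][2] + B[2][0] = 8 + -1 = 7) = -1 (attained at k = 1)
  C[0][1] = min over k of (A[0][0] + B[0][1] = -4 + 9 = 5, A[0][1] + B[1][1] = -5 + 10 = 5, A[0][2] + B[2][1] = 8 + 0 = 8) = 5 (attained at k = 0)
  C[0][2] = min over k of (A[0][0] + B[0][2] = -4 + -2 = -6, A[0][1] + B[1][2] = -5 + 1 = -4, A[0][2] + B[2][2] = 8 + -2 = 6) = -6 (attained at k = 0)
  C[1][0] = min over k of (A[1][0] + B[0][0] = 4 + 4 = 8, A[1][1] + B[1][0] = 8 + 4 = 12, A[1][2] + B[2][0] = 7 + -1 = 6) = 6 (attained at k = 2)
  C[1][1] = min over k of (A[1][0] + B[0][1] = 4 + 9 = 13, A[1][1] + B[1][1] = 8 + 10 = 18, A[1][2] + B[2][1] = 7 + 0 = 7) = 7 (attained at k = 2)
  C[1][2] = min over k of (A[1][0] + B[0][2] = 4 + -2 = 2, A[1][1] + B[1][2] = 8 + 1 = 9, A[1][2] + B[2][2] = 7 + -2 = 5) = 2 (attained at k = 0)
  C[2][0] = min over k of (A[2][0] + B[0][0] = 6 + 4 = 10, A[2][1] + B[1][0] = 5 + 4 = 9, A[2][2] + B[2][0] = -5 + -1 = -6) = -6 (attained at k = 2)
  C[2][1] = min over k of (A[2][0] + B[0][1] = 6 + 9 = 15, A[2][1] + B[1][1] = 5 + 10 = 15, A[2][2] + B[2][1] = -5 + 0 = -5) = -5 (attained at k = 2)
  C[2][2] = min over k of (A[2][0] + B[0][2] = 6 + -2 = 4, A[2][1] + B[1][2] = 5 + 1 = 6, A[2][2] + B[2][2] = -5 + -2 = -7) = -7 (attained at k = 2)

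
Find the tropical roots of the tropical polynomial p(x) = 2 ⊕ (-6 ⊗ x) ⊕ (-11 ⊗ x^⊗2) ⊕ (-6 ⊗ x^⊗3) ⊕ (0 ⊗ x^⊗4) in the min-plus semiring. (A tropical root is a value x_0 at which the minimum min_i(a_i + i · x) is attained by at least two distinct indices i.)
Roots: {-6, -5, 5, 8}

Each tropical root is a break point of the lower envelope of the lines y = a_i + i · x (there are 5 lines, with slopes 0, 1, ..., 4). Only the lines that attain the minimum somewhere contribute to roots; other lines are dominated. Here the surviving (envelope) indices are i = 4, i = 3, i = 2, i = 1, i = 0.
Intersections between consecutive envelope lines give the roots: for adjacent envelope indices i < j the intersection is x = (a_i − a_j) / (j − i). Reading off the sorted break points: {-6, -5, 5, 8}.
Verification: at each break x_0, at least two indices attain the minimum of min_i(a_i + i · x_0).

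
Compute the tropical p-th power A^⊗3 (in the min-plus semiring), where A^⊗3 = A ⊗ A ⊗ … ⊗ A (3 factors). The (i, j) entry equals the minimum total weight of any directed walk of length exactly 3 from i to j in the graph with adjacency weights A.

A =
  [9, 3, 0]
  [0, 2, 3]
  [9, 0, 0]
A^⊗3 =
  [0, 0, 0]
  [3, 0, 0]
  [0, 0, 0]

Each entry (A^⊗3)_ij equals the minimum over all length-3 walks i = v_0 → v_1 → … → v_3 = j of Σ_t A[v_t][v_{t+1}]. For example, for (i, j) = (0, 2) we minimise over 9 possible intermediate vertex sequences; the minimum is 0, attained along the walk 0 → 2 → 2 → 2.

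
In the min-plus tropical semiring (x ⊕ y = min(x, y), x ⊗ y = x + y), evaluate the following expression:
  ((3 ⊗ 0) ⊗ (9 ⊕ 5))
((3 ⊗ 0) ⊗ (9 ⊕ 5)) = 8

Expand innermost to outermost. Recall ⊕ takes the minimum of its arguments and ⊗ takes their sum. Working out the expression ((3 ⊗ 0) ⊗ (9 ⊕ 5)) gives 8.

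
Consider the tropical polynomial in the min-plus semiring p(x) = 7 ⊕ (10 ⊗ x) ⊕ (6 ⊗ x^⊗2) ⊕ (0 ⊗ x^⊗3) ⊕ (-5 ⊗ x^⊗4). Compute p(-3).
p(-3) = -17

A tropical monomial a ⊗ x^⊗i evaluates to a + i · x. Evaluating each term at x = -3:
  Term 0 contributes 7 + 0 · -3 = 7
  Term 1 contributes 10 + 1 · -3 = 7
  Term 2 contributes 6 + 2 · -3 = 0
  Term 3 contributes 0 + 3 · -3 = -9
  Term 4 contributes -5 + 4 · -3 = -17
p(-3) = ⊕ of these = min[7, 7, 0, -9, -17] = -17.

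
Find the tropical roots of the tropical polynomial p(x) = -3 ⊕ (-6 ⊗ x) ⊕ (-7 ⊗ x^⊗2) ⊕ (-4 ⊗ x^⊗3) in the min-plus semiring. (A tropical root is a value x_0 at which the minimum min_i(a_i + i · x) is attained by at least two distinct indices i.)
Roots: {-3, 1, 3}

Each tropical root is a break point of the lower envelope of the lines y = a_i + i · x (there are 4 lines, with slopes 0, 1, ..., 3). Only the lines that attain the minimum somewhere contribute to roots; other lines are dominated. Here the surviving (envelope) indices are i = 3, i = 2, i = 1, i = 0.
Intersections between consecutive envelope lines give the roots: for adjacent envelope indices i < j the intersection is x = (a_i − a_j) / (j − i). Reading off the sorted break points: {-3, 1, 3}.
Verification: at each break x_0, at least two indices attain the minimum of min_i(a_i + i · x_0).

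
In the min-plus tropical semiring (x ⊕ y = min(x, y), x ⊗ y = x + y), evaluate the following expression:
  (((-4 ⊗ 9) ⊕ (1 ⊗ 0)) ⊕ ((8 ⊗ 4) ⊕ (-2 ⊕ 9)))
(((-4 ⊗ 9) ⊕ (1 ⊗ 0)) ⊕ ((8 ⊗ 4) ⊕ (-2 ⊕ 9))) = -2

Expand innermost to outermost. Recall ⊕ takes the minimum of its arguments and ⊗ takes their sum. Working out the expression (((-4 ⊗ 9) ⊕ (1 ⊗ 0)) ⊕ ((8 ⊗ 4) ⊕ (-2 ⊕ 9))) gives -2.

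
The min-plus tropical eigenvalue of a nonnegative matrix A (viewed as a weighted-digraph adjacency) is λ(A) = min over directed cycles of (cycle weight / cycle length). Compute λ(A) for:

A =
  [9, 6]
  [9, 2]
λ(A) = 2

Enumerate directed cycles and compute their means (weight / length). Sample:
  cycle 0 → 0: weight = 9, length = 1, mean = 9/1 ≈ 9.000
  cycle 1 → 1: weight = 2, length = 1, mean = 2/1 ≈ 2.000
  cycle 0 → 1 → 0: weight = 15, length = 2, mean = 15/2 ≈ 7.500
  cycle 1 → 0 → 1: weight = 15, length = 2, mean = 15/2 ≈ 7.500
Minimum mean = 2.000, attained e.g. along the cycle 1 → 1 with weight 2 and length 1. So λ(A) = 2/1 = 2.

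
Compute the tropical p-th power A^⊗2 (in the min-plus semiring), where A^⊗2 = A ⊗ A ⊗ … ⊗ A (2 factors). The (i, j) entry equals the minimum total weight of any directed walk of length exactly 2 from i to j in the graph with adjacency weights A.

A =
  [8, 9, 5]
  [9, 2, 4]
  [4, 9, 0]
A^⊗2 =
  [9, 11, 5]
  [8, 4, 4]
  [4, 9, 0]

Each entry (A^⊗2)_ij equals the minimum over all length-2 walks i = v_0 → v_1 → … → v_2 = j of Σ_t A[v_t][v_{t+1}]. For example, for (i, j) = (0, 2) we minimise over 3 possible intermediate vertex sequences; the minimum is 5, attained along the walk 0 → 2 → 2.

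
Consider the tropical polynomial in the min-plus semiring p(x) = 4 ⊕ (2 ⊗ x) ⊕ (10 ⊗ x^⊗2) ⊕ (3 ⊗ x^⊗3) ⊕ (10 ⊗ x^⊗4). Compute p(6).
p(6) = 4

A tropical monomial a ⊗ x^⊗i evaluates to a + i · x. Evaluating each term at x = 6:
  Term 0 contributes 4 + 0 · 6 = 4
  Term 1 contributes 2 + 1 · 6 = 8
  Term 2 contributes 10 + 2 · 6 = 22
  Term 3 contributes 3 + 3 · 6 = 21
  Term 4 contributes 10 + 4 · 6 = 34
p(6) = ⊕ of these = min[4, 8, 22, 21, 34] = 4.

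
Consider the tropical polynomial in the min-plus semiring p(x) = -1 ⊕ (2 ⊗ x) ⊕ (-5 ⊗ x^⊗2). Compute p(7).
p(7) = -1

A tropical monomial a ⊗ x^⊗i evaluates to a + i · x. Evaluating each term at x = 7:
  Term 0 contributes -1 + 0 · 7 = -1
  Term 1 contributes 2 + 1 · 7 = 9
  Term 2 contributes -5 + 2 · 7 = 9
p(7) = ⊕ of these = min[-1, 9, 9] = -1.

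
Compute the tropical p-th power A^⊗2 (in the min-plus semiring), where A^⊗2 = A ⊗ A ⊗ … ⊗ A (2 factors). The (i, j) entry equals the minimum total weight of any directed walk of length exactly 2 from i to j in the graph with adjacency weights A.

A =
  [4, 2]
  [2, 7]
A^⊗2 =
  [4, 6]
  [6, 4]

Each entry (A^⊗2)_ij equals the minimum over all length-2 walks i = v_0 → v_1 → … → v_2 = j of Σ_t A[v_t][v_{t+1}]. For example, for (i, j) = (0, 1) we minimise over 2 possible intermediate vertex sequences; the minimum is 6, attained along the walk 0 → 0 → 1.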